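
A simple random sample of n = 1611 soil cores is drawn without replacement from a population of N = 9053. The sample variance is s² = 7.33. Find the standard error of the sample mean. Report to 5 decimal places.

0.06116

Under SRS without replacement, Var(ȳ) = (1 − f)·s²/n with f = n/N = 1611/9053 = 0.17795206.
Var(ȳ) = (1 − 0.17795206)·7.33/1611 = 0.82204794·0.004549969 = 0.0037402926.
SE(ȳ) = √(0.0037402926) = 0.06116.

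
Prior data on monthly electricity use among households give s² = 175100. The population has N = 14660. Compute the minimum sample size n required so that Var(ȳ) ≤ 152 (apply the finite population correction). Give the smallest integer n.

1069

Without fpc, n₀ = s²/D = 175100/152 = 1151.9737.
With fpc, (1 − n/N)·s²/n ≤ D requires n ≥ n₀/(1 + n₀/N) = 1151.9737/(1 + 1151.9737/14660) = 1068.0472.
Rounding up, n = 1069.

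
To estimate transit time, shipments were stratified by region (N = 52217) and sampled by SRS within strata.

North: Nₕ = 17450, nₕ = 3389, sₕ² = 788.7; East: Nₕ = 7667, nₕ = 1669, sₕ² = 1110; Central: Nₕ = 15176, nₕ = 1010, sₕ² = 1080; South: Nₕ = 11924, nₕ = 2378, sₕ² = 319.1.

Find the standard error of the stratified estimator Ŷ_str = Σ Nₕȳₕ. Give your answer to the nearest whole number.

18244

Var(Ŷ_str) = Σₕ Nₕ²(1 − fₕ)sₕ²/nₕ.
North: 17450²·(1 − 3389/17450)·788.7/3389 = 5.7102078 × 10^7.
East: 7667²·(1 − 1669/7667)·1110/1669 = 3.0584302 × 10^7.
Central: 15176²·(1 − 1010/15176)·1080/1010 = 2.2988304 × 10^8.
South: 11924²·(1 − 2378/11924)·319.1/2378 = 1.5274196 × 10^7.
Sum = 3.3284362 × 10^8.
SE = √(3.3284362 × 10^8) = 18244.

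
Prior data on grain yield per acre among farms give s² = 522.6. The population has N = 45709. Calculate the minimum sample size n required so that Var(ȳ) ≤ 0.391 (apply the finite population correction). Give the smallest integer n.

1299

Without fpc, n₀ = s²/D = 522.6/0.391 = 1336.5729.
With fpc, (1 − n/N)·s²/n ≤ D requires n ≥ n₀/(1 + n₀/N) = 1336.5729/(1 + 1336.5729/45709) = 1298.6006.
Rounding up, n = 1299.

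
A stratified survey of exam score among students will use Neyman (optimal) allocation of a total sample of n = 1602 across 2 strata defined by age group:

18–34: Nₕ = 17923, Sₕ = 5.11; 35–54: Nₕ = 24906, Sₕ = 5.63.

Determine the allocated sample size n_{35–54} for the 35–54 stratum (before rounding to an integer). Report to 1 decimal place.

Neyman allocation: nₕ = n·NₕSₕ / Σⱼ NⱼSⱼ.
Σ NⱼSⱼ = 17923·5.11 + 24906·5.63 = 231807.31.
n_{35–54} = 1602·24906·5.63 / 231807.31 = 969.1.

969.1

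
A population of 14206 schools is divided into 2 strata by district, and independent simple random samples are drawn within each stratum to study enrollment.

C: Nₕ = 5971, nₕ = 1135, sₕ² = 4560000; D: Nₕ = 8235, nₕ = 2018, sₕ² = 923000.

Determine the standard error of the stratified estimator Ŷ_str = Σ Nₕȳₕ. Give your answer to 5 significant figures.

Var(Ŷ_str) = Σₕ Nₕ²(1 − fₕ)sₕ²/nₕ.
C: 5971²·(1 − 1135/5971)·4560000/1135 = 1.1601185 × 10^11.
D: 8235²·(1 − 2018/8235)·923000/2018 = 2.3416663 × 10^10.
Sum = 1.3942851 × 10^11.
SE = √(1.3942851 × 10^11) = 373400.

373400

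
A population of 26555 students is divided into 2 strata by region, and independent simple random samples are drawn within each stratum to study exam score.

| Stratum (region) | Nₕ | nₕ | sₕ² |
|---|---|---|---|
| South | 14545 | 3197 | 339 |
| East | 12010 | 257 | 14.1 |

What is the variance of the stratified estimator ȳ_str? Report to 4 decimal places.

0.0358

Var(ȳ_str) = Σₕ Wₕ²(1 − fₕ)sₕ²/nₕ with Wₕ = Nₕ/N, N = 26555.
South: Wₕ = 0.54773112; term = 0.54773112²·(1 − 0.21980062)·339/3197 = 0.024819756.
East: Wₕ = 0.45226888; term = 0.45226888²·(1 − 0.02139883)·14.1/257 = 0.010982093.
Sum = 0.035801849.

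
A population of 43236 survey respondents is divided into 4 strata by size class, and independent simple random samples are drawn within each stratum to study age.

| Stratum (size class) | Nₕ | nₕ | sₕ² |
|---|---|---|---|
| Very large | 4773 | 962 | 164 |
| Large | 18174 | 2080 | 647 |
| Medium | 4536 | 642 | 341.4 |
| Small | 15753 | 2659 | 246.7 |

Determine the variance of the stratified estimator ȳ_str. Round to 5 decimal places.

Var(ȳ_str) = Σₕ Wₕ²(1 − fₕ)sₕ²/nₕ with Wₕ = Nₕ/N, N = 43236.
Very large: Wₕ = 0.11039412; term = 0.11039412²·(1 − 0.20155039)·164/962 = 0.0016588539.
Large: Wₕ = 0.42034416; term = 0.42034416²·(1 − 0.11444921)·647/2080 = 0.048670348.
Medium: Wₕ = 0.10491257; term = 0.10491257²·(1 − 0.14153439)·341.4/642 = 0.0050246575.
Small: Wₕ = 0.36434915; term = 0.36434915²·(1 − 0.16879325)·246.7/2659 = 0.010237535.
Sum = 0.065591394.

0.06559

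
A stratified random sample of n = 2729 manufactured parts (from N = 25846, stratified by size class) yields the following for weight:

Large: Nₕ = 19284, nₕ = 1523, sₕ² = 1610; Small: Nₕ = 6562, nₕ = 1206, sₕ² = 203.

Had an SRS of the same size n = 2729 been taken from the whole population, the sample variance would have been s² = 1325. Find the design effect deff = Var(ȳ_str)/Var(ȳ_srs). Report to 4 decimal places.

1.2685

Var(ȳ_str) = Σ Wₕ²(1−fₕ)sₕ²/nₕ with Wₕ = Nₕ/25846:
  Large: (19284/25846)²·(1−1523/19284)·1610/1523 = 0.54200567
  Small: (6562/25846)²·(1−1206/6562)·203/1206 = 0.0088560252
  → Var(ȳ_str) = 0.5508617.
Var(ȳ_srs) = (1 − 2729/25846)·1325/2729 = 0.43426065.
deff = 0.5508617 / 0.43426065 = 1.2685.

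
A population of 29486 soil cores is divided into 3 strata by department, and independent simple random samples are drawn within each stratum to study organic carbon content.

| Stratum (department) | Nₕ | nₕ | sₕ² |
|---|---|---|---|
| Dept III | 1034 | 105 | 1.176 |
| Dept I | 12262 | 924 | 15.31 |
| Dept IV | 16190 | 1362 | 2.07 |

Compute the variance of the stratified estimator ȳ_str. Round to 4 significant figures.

0.003082

Var(ȳ_str) = Σₕ Wₕ²(1 − fₕ)sₕ²/nₕ with Wₕ = Nₕ/N, N = 29486.
Dept III: Wₕ = 0.03506749; term = 0.03506749²·(1 − 0.10154739)·1.176/105 = 1.2374354 × 10^-5.
Dept I: Wₕ = 0.41585837; term = 0.41585837²·(1 − 0.07535475)·15.31/924 = 0.0026495326.
Dept IV: Wₕ = 0.54907414; term = 0.54907414²·(1 − 0.08412600)·2.07/1362 = 4.1965359 × 10^-4.
Sum = 0.0030815605.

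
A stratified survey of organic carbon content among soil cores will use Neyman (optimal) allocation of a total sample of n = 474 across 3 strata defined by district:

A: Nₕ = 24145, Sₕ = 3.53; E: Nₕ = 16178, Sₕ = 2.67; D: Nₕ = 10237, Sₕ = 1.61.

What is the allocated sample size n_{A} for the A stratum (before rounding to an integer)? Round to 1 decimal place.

Neyman allocation: nₕ = n·NₕSₕ / Σⱼ NⱼSⱼ.
Σ NⱼSⱼ = 24145·3.53 + 16178·2.67 + 10237·1.61 = 144908.68.
n_{A} = 474·24145·3.53 / 144908.68 = 278.8.

278.8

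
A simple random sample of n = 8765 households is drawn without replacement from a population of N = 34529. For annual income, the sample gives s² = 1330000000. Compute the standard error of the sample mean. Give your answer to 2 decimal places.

336.48

Under SRS without replacement, Var(ȳ) = (1 − f)·s²/n with f = n/N = 8765/34529 = 0.25384459.
Var(ȳ) = (1 − 0.25384459)·1330000000/8765 = 0.74615541·151739.87 = 113221.53.
SE(ȳ) = √(113221.53) = 336.48.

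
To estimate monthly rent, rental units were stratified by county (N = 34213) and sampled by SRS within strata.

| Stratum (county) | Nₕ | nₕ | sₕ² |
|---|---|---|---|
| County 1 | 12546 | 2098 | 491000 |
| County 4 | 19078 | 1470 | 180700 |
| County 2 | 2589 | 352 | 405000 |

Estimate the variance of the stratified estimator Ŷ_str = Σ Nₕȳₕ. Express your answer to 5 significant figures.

Var(Ŷ_str) = Σₕ Nₕ²(1 − fₕ)sₕ²/nₕ.
County 1: 12546²·(1 − 2098/12546)·491000/2098 = 3.0677111 × 10^10.
County 4: 19078²·(1 − 1470/19078)·180700/1470 = 4.129369 × 10^10.
County 2: 2589²·(1 − 352/2589)·405000/352 = 6.6636226 × 10^9.
Sum = 7.8634424 × 10^10.

7.8634 × 10^10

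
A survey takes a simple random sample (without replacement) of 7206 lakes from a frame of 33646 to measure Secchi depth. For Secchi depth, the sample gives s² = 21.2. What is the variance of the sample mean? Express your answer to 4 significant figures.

0.002312

Under SRS without replacement, Var(ȳ) = (1 − f)·s²/n with f = n/N = 7206/33646 = 0.21417108.
Var(ȳ) = (1 − 0.21417108)·21.2/7206 = 0.78582892·0.0029419928 = 0.002311903.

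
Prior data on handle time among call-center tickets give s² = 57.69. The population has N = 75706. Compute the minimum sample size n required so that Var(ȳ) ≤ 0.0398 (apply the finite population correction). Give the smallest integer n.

1423

Without fpc, n₀ = s²/D = 57.69/0.0398 = 1449.4975.
With fpc, (1 − n/N)·s²/n ≤ D requires n ≥ n₀/(1 + n₀/N) = 1449.4975/(1 + 1449.4975/75706) = 1422.2662.
Rounding up, n = 1423.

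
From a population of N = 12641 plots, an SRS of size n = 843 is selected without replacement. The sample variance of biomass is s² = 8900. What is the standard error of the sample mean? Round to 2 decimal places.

Under SRS without replacement, Var(ȳ) = (1 − f)·s²/n with f = n/N = 843/12641 = 0.06668776.
Var(ȳ) = (1 − 0.06668776)·8900/843 = 0.93331224·10.557533 = 9.8534744.
SE(ȳ) = √(9.8534744) = 3.14.

3.14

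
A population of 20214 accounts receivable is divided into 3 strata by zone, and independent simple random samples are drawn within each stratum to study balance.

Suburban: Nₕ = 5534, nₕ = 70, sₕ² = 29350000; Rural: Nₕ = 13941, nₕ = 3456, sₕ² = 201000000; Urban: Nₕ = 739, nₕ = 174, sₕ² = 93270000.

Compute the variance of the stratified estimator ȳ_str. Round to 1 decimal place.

52381.5

Var(ȳ_str) = Σₕ Wₕ²(1 − fₕ)sₕ²/nₕ with Wₕ = Nₕ/N, N = 20214.
Suburban: Wₕ = 0.27377065; term = 0.27377065²·(1 − 0.01264908)·29350000/70 = 31028.115.
Rural: Wₕ = 0.68967053; term = 0.68967053²·(1 − 0.24790187)·201000000/3456 = 20805.596.
Urban: Wₕ = 0.03655882; term = 0.03655882²·(1 − 0.23545332)·93270000/174 = 547.74837.
Sum = 52381.459.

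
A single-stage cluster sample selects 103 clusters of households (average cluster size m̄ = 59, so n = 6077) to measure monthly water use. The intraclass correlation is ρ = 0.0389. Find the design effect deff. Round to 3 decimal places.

3.256

deff = 1 + (59 − 1)·0.0389 = 1 + 2.2562 = 3.2562.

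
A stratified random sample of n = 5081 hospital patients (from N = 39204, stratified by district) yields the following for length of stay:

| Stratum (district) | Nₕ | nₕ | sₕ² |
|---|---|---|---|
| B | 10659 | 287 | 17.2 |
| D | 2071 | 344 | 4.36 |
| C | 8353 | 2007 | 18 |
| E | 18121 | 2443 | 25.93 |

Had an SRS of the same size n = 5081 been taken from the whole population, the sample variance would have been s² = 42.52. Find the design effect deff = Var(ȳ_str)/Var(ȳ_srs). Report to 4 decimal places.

Var(ȳ_str) = Σ Wₕ²(1−fₕ)sₕ²/nₕ with Wₕ = Nₕ/39204:
  B: (10659/39204)²·(1−287/10659)·17.2/287 = 0.0043108683
  D: (2071/39204)²·(1−344/2071)·4.36/344 = 2.9494411 × 10^-5
  C: (8353/39204)²·(1−2007/8353)·18/2007 = 3.0931923 × 10^-4
  E: (18121/39204)²·(1−2443/18121)·25.93/2443 = 0.0019619643
  → Var(ȳ_str) = 0.0066116462.
Var(ȳ_srs) = (1 − 5081/39204)·42.52/5081 = 0.0072838482.
deff = 0.0066116462 / 0.0072838482 = 0.9077.

0.9077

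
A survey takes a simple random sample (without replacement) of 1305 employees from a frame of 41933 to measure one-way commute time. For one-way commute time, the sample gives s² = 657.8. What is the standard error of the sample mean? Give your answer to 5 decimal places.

0.69884

Under SRS without replacement, Var(ȳ) = (1 − f)·s²/n with f = n/N = 1305/41933 = 0.03112107.
Var(ȳ) = (1 − 0.03112107)·657.8/1305 = 0.96887893·0.5040613 = 0.48837437.
SE(ȳ) = √(0.48837437) = 0.69884.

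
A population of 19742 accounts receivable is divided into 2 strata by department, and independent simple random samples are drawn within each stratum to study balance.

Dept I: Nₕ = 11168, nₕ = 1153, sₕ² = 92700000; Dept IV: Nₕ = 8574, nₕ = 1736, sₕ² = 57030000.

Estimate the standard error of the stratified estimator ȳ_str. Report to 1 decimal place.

167.4

Var(ȳ_str) = Σₕ Wₕ²(1 − fₕ)sₕ²/nₕ with Wₕ = Nₕ/N, N = 19742.
Dept I: Wₕ = 0.56569750; term = 0.56569750²·(1 − 0.10324140)·92700000/1153 = 23072.491.
Dept IV: Wₕ = 0.43430250; term = 0.43430250²·(1 − 0.20247259)·57030000/1736 = 4941.786.
Sum = 28014.277.
SE = √(28014.277) = 167.4.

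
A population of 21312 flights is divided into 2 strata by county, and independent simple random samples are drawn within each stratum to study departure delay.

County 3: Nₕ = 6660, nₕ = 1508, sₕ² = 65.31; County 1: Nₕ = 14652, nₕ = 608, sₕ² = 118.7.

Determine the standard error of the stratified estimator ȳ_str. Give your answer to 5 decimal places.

0.30285

Var(ȳ_str) = Σₕ Wₕ²(1 − fₕ)sₕ²/nₕ with Wₕ = Nₕ/N, N = 21312.
County 3: Wₕ = 0.31250000; term = 0.31250000²·(1 − 0.22642643)·65.31/1508 = 0.0032717492.
County 1: Wₕ = 0.68750000; term = 0.68750000²·(1 − 0.04149604)·118.7/608 = 0.088447682.
Sum = 0.091719431.
SE = √(0.091719431) = 0.30285.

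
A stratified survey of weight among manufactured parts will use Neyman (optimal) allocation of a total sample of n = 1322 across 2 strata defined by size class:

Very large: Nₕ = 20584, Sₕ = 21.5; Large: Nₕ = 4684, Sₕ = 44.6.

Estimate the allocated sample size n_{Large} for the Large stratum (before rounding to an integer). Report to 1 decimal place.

423.9

Neyman allocation: nₕ = n·NₕSₕ / Σⱼ NⱼSⱼ.
Σ NⱼSⱼ = 20584·21.5 + 4684·44.6 = 651462.4.
n_{Large} = 1322·4684·44.6 / 651462.4 = 423.9.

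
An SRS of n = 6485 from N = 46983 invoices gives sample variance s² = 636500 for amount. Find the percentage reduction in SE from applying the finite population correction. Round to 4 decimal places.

f = n/N = 6485/46983 = 0.13802865.
SE_no-fpc = √(s²/n) = 9.9070468; SE_fpc = √((1−f)s²/n) = 9.1979412.
Ratio = √(1−f) = 0.92842412. Reduction = 100·(1 − 0.92842412) = 7.1576%.

7.1576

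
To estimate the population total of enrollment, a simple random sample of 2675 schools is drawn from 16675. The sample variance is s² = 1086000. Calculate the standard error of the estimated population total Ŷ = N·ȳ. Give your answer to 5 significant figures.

307860

Var(Ŷ) = N²·Var(ȳ) = N²·(1 − n/N)·s²/n.
f = 2675/16675 = 0.16041979; Var(ȳ) = 0.83958021·1086000/2675 = 340.85387.
Var(Ŷ) = 16675² · 340.85387 = 9.4776336 × 10^10.
SE(Ŷ) = √(9.4776336 × 10^10) = 307860.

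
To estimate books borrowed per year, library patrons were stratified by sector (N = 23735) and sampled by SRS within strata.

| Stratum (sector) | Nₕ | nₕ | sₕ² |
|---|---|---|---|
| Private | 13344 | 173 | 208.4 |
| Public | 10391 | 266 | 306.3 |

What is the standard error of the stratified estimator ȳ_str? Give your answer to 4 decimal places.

Var(ȳ_str) = Σₕ Wₕ²(1 − fₕ)sₕ²/nₕ with Wₕ = Nₕ/N, N = 23735.
Private: Wₕ = 0.56220771; term = 0.56220771²·(1 − 0.01296463)·208.4/173 = 0.3758183.
Public: Wₕ = 0.43779229; term = 0.43779229²·(1 − 0.02559908)·306.3/266 = 0.21504991.
Sum = 0.59086821.
SE = √(0.59086821) = 0.7687.

0.7687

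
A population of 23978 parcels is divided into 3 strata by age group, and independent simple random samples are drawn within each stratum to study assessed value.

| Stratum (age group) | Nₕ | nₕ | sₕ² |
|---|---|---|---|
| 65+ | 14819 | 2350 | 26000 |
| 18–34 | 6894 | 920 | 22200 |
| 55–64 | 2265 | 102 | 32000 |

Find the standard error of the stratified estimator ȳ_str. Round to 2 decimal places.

Var(ȳ_str) = Σₕ Wₕ²(1 − fₕ)sₕ²/nₕ with Wₕ = Nₕ/N, N = 23978.
65+: Wₕ = 0.61802486; term = 0.61802486²·(1 − 0.15858020)·26000/2350 = 3.5557408.
18–34: Wₕ = 0.28751355; term = 0.28751355²·(1 − 0.13344938)·22200/920 = 1.7285253.
55–64: Wₕ = 0.09446159; term = 0.09446159²·(1 − 0.04503311)·32000/102 = 2.6733057.
Sum = 7.9575718.
SE = √(7.9575718) = 2.82.

2.82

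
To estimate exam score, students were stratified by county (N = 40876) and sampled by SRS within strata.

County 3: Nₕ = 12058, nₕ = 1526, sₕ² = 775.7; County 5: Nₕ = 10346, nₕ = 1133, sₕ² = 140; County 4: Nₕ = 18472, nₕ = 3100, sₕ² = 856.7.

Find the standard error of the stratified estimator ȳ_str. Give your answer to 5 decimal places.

0.30438

Var(ȳ_str) = Σₕ Wₕ²(1 − fₕ)sₕ²/nₕ with Wₕ = Nₕ/N, N = 40876.
County 3: Wₕ = 0.29498973; term = 0.29498973²·(1 − 0.12655498)·775.7/1526 = 0.038635684.
County 5: Wₕ = 0.25310696; term = 0.25310696²·(1 − 0.10951092)·140/1133 = 0.0070491198.
County 4: Wₕ = 0.45190332; term = 0.45190332²·(1 − 0.16782157)·856.7/3100 = 0.046965028.
Sum = 0.092649832.
SE = √(0.092649832) = 0.30438.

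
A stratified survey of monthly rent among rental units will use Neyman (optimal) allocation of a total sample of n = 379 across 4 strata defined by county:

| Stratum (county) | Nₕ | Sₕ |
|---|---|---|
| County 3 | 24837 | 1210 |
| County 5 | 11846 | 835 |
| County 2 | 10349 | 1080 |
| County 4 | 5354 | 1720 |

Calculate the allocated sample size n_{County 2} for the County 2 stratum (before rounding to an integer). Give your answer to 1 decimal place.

Neyman allocation: nₕ = n·NₕSₕ / Σⱼ NⱼSⱼ.
Σ NⱼSⱼ = 24837·1210 + 11846·835 + 10349·1080 + 5354·1720 = 6.032998 × 10^7.
n_{County 2} = 379·10349·1080 / (6.032998 × 10^7) = 70.2.

70.2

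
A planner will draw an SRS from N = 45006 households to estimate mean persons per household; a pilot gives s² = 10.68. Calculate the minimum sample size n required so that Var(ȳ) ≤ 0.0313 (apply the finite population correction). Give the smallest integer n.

339

Without fpc, n₀ = s²/D = 10.68/0.0313 = 341.2141.
With fpc, (1 − n/N)·s²/n ≤ D requires n ≥ n₀/(1 + n₀/N) = 341.2141/(1 + 341.2141/45006) = 338.6466.
Rounding up, n = 339.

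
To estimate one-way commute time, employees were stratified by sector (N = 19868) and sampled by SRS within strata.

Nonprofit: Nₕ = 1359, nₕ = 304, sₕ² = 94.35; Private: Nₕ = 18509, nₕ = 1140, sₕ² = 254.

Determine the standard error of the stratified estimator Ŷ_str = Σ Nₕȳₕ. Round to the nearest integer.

8490

Var(Ŷ_str) = Σₕ Nₕ²(1 − fₕ)sₕ²/nₕ.
Nonprofit: 1359²·(1 − 304/1359)·94.35/304 = 444979.74.
Private: 18509²·(1 − 1140/18509)·254/1140 = 7.1628629 × 10^7.
Sum = 7.2073609 × 10^7.
SE = √(7.2073609 × 10^7) = 8490.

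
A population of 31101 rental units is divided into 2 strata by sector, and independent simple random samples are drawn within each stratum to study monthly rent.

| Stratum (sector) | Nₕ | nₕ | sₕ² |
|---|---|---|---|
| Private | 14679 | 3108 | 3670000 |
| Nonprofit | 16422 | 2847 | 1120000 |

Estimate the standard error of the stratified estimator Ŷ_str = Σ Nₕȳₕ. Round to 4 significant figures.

536900

Var(Ŷ_str) = Σₕ Nₕ²(1 − fₕ)sₕ²/nₕ.
Private: 14679²·(1 − 3108/14679)·3670000/3108 = 2.0056374 × 10^11.
Nonprofit: 16422²·(1 − 2847/16422)·1120000/2847 = 8.7699364 × 10^10.
Sum = 2.882631 × 10^11.
SE = √(2.882631 × 10^11) = 536900.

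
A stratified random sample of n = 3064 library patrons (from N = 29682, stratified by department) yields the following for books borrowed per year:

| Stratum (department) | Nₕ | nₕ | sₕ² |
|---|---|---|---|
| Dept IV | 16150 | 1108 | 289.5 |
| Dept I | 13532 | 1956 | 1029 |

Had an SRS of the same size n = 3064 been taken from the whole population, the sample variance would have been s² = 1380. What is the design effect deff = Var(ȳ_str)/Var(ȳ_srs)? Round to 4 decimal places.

0.4100

Var(ȳ_str) = Σ Wₕ²(1−fₕ)sₕ²/nₕ with Wₕ = Nₕ/29682:
  Dept IV: (16150/29682)²·(1−1108/16150)·289.5/1108 = 0.072044461
  Dept I: (13532/29682)²·(1−1956/13532)·1029/1956 = 0.093536413
  → Var(ȳ_str) = 0.16558087.
Var(ȳ_srs) = (1 − 3064/29682)·1380/3064 = 0.40389882.
deff = 0.16558087 / 0.40389882 = 0.4100.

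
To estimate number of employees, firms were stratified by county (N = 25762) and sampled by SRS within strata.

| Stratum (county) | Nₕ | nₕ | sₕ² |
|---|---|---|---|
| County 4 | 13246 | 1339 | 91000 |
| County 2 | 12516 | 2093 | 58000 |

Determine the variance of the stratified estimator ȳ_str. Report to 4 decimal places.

Var(ȳ_str) = Σₕ Wₕ²(1 − fₕ)sₕ²/nₕ with Wₕ = Nₕ/N, N = 25762.
County 4: Wₕ = 0.51416815; term = 0.51416815²·(1 − 0.10108712)·91000/1339 = 16.150604.
County 2: Wₕ = 0.48583185; term = 0.48583185²·(1 − 0.16722595)·58000/2093 = 5.4470067.
Sum = 21.597611.

21.5976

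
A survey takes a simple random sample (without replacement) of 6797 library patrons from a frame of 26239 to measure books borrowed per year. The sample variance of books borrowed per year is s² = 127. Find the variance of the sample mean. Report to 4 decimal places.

Under SRS without replacement, Var(ȳ) = (1 − f)·s²/n with f = n/N = 6797/26239 = 0.25904188.
Var(ȳ) = (1 − 0.25904188)·127/6797 = 0.74095812·0.018684714 = 0.01384459.

0.0138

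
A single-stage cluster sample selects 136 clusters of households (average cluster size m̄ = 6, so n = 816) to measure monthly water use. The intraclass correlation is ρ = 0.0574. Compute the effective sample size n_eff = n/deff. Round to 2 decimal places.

deff = 1 + (6 − 1)·0.0574 = 1 + 0.287 = 1.287.
n_eff = 816 / 1.287 = 634.03.

634.03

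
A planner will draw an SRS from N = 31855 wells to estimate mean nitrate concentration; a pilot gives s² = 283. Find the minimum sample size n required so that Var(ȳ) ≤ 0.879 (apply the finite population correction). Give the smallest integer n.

319

Without fpc, n₀ = s²/D = 283/0.879 = 321.9568.
With fpc, (1 − n/N)·s²/n ≤ D requires n ≥ n₀/(1 + n₀/N) = 321.9568/(1 + 321.9568/31855) = 318.7354.
Rounding up, n = 319.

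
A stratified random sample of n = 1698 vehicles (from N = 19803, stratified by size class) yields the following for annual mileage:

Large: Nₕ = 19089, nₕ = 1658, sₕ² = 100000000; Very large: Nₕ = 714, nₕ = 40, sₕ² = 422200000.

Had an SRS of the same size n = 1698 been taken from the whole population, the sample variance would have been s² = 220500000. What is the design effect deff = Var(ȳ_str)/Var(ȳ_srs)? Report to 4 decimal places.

0.5401

Var(ȳ_str) = Σ Wₕ²(1−fₕ)sₕ²/nₕ with Wₕ = Nₕ/19803:
  Large: (19089/19803)²·(1−1658/19089)·100000000/1658 = 51175.133
  Very large: (714/19803)²·(1−40/714)·422200000/40 = 12952.523
  → Var(ȳ_str) = 64127.656.
Var(ȳ_srs) = (1 − 1698/19803)·220500000/1698 = 118723.98.
deff = 64127.656 / 118723.98 = 0.5401.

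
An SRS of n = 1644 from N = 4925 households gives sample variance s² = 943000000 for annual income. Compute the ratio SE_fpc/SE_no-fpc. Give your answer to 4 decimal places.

0.8162

f = n/N = 1644/4925 = 0.33380711.
SE_no-fpc = √(s²/n) = 757.36449; SE_fpc = √((1−f)s²/n) = 618.16575.
Ratio = √(1−f) = 0.81620640.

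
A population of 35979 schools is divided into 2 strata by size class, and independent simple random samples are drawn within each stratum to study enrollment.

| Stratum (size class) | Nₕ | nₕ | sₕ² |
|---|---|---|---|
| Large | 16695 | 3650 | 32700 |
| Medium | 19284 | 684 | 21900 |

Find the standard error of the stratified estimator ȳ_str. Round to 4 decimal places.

3.2216

Var(ȳ_str) = Σₕ Wₕ²(1 − fₕ)sₕ²/nₕ with Wₕ = Nₕ/N, N = 35979.
Large: Wₕ = 0.46402068; term = 0.46402068²·(1 − 0.21862833)·32700/3650 = 1.5072567.
Medium: Wₕ = 0.53597932; term = 0.53597932²·(1 − 0.03546982)·21900/684 = 8.8715581.
Sum = 10.378815.
SE = √(10.378815) = 3.2216.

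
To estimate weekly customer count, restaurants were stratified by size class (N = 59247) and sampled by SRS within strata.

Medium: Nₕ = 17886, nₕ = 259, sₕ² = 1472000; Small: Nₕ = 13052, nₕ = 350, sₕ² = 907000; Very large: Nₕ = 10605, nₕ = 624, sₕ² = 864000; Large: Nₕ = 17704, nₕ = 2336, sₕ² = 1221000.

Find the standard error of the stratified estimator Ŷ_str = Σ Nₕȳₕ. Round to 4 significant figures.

1.584 × 10^6

Var(Ŷ_str) = Σₕ Nₕ²(1 − fₕ)sₕ²/nₕ.
Medium: 17886²·(1 − 259/17886)·1472000/259 = 1.7918419 × 10^12.
Small: 13052²·(1 − 350/13052)·907000/350 = 4.2962388 × 10^11.
Very large: 10605²·(1 − 624/10605)·864000/624 = 1.4655947 × 10^11.
Large: 17704²·(1 − 2336/17704)·1221000/2336 = 1.4221047 × 10^11.
Sum = 2.5102357 × 10^12.
SE = √(2.5102357 × 10^12) = 1.584 × 10^6.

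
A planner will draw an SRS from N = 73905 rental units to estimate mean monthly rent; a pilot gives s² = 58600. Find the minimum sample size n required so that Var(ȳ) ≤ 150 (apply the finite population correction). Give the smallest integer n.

389

Without fpc, n₀ = s²/D = 58600/150 = 390.6667.
With fpc, (1 − n/N)·s²/n ≤ D requires n ≥ n₀/(1 + n₀/N) = 390.6667/(1 + 390.6667/73905) = 388.6125.
Rounding up, n = 389.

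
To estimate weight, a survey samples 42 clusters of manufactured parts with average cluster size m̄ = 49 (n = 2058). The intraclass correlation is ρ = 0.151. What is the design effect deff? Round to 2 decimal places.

deff = 1 + (49 − 1)·0.151 = 1 + 7.248 = 8.248.

8.25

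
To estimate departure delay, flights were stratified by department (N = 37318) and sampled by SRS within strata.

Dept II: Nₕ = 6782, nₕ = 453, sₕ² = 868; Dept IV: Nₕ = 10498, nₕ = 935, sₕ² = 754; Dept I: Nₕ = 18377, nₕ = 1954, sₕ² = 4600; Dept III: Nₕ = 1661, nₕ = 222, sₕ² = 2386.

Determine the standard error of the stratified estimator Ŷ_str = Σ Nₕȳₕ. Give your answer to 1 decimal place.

29989.8

Var(Ŷ_str) = Σₕ Nₕ²(1 − fₕ)sₕ²/nₕ.
Dept II: 6782²·(1 − 453/6782)·868/453 = 8.2245928 × 10^7.
Dept IV: 10498²·(1 − 935/10498)·754/935 = 8.0958128 × 10^7.
Dept I: 18377²·(1 − 1954/18377)·4600/1954 = 7.1049394 × 10^8.
Dept III: 1661²·(1 − 222/1661)·2386/222 = 2.5689041 × 10^7.
Sum = 8.9938704 × 10^8.
SE = √(8.9938704 × 10^8) = 29989.8.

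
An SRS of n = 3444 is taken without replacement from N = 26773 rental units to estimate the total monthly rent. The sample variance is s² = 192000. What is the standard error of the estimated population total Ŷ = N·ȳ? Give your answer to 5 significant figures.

186600

Var(Ŷ) = N²·Var(ȳ) = N²·(1 − n/N)·s²/n.
f = 3444/26773 = 0.12863706; Var(ȳ) = 0.87136294·192000/3444 = 48.577725.
Var(Ŷ) = 26773² · 48.577725 = 3.4820199 × 10^10.
SE(Ŷ) = √(3.4820199 × 10^10) = 186600.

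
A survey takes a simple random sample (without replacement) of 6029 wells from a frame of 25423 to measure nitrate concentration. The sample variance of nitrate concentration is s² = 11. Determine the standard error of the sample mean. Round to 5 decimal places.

0.03731

Under SRS without replacement, Var(ȳ) = (1 − f)·s²/n with f = n/N = 6029/25423 = 0.23714746.
Var(ȳ) = (1 − 0.23714746)·11/6029 = 0.76285254·0.0018245148 = 0.0013918358.
SE(ȳ) = √(0.0013918358) = 0.03731.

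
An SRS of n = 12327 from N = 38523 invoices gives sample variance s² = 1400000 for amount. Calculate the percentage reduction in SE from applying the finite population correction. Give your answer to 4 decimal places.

f = n/N = 12327/38523 = 0.31999065.
SE_no-fpc = √(s²/n) = 10.657009; SE_fpc = √((1−f)s²/n) = 8.7880549.
Ratio = √(1−f) = 0.82462679. Reduction = 100·(1 − 0.82462679) = 17.5373%.

17.5373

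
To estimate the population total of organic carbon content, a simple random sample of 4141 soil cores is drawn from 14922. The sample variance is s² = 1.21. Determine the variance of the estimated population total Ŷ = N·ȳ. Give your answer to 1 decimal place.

Var(Ŷ) = N²·Var(ȳ) = N²·(1 − n/N)·s²/n.
f = 4141/14922 = 0.27750972; Var(ȳ) = 0.72249028·1.21/4141 = 2.1111163 × 10^-4.
Var(Ŷ) = 14922² · (2.1111163 × 10^-4) = 47007.4.

47007.4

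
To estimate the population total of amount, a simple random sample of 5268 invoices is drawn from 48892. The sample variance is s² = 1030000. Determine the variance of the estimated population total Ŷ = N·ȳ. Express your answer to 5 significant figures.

4.1702 × 10^11

Var(Ŷ) = N²·Var(ȳ) = N²·(1 − n/N)·s²/n.
f = 5268/48892 = 0.10774769; Var(ȳ) = 0.89225231·1030000/5268 = 174.45328.
Var(Ŷ) = 48892² · 174.45328 = 4.1701795 × 10^11.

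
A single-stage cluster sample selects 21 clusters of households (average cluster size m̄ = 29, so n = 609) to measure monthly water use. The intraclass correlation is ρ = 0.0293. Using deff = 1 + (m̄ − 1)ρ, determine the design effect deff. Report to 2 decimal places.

1.82

deff = 1 + (29 − 1)·0.0293 = 1 + 0.8204 = 1.8204.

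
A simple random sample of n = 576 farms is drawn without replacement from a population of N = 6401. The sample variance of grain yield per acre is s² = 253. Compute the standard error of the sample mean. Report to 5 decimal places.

0.63223

Under SRS without replacement, Var(ȳ) = (1 − f)·s²/n with f = n/N = 576/6401 = 0.08998594.
Var(ȳ) = (1 − 0.08998594)·253/576 = 0.91001406·0.43923611 = 0.39971104.
SE(ȳ) = √(0.39971104) = 0.63223.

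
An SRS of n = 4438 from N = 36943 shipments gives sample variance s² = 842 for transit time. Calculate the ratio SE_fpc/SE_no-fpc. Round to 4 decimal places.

0.9380

f = n/N = 4438/36943 = 0.12013101.
SE_no-fpc = √(s²/n) = 0.43557445; SE_fpc = √((1−f)s²/n) = 0.40857464.
Ratio = √(1−f) = 0.93801332.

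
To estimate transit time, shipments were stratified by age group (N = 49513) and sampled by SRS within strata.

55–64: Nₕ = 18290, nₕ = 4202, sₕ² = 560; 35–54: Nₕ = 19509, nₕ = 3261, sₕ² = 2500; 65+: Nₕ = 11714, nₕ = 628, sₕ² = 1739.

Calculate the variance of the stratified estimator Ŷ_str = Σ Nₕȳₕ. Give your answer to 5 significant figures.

6.3695 × 10^8

Var(Ŷ_str) = Σₕ Nₕ²(1 − fₕ)sₕ²/nₕ.
55–64: 18290²·(1 − 4202/18290)·560/4202 = 3.4339584 × 10^7.
35–54: 19509²·(1 − 3261/19509)·2500/3261 = 2.4300999 × 10^8.
65+: 11714²·(1 − 628/11714)·1739/628 = 3.5960029 × 10^8.
Sum = 6.3694986 × 10^8.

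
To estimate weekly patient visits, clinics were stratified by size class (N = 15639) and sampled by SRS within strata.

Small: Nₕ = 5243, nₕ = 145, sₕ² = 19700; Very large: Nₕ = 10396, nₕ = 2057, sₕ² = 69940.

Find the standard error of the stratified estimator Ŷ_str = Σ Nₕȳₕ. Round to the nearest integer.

Var(Ŷ_str) = Σₕ Nₕ²(1 − fₕ)sₕ²/nₕ.
Small: 5243²·(1 − 145/5243)·19700/145 = 3.631432 × 10^9.
Very large: 10396²·(1 − 2057/10396)·69940/2057 = 2.9476206 × 10^9.
Sum = 6.5790526 × 10^9.
SE = √(6.5790526 × 10^9) = 81111.

81111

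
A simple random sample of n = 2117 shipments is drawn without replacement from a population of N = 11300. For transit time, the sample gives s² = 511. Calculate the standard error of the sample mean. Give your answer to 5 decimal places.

Under SRS without replacement, Var(ȳ) = (1 − f)·s²/n with f = n/N = 2117/11300 = 0.18734513.
Var(ȳ) = (1 − 0.18734513)·511/2117 = 0.81265487·0.24137931 = 0.19615807.
SE(ȳ) = √(0.19615807) = 0.44290.

0.44290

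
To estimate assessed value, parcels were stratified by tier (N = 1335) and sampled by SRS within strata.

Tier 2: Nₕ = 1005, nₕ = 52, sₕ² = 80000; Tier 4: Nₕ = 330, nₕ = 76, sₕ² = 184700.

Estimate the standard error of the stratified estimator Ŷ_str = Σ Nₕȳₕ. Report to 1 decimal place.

Var(Ŷ_str) = Σₕ Nₕ²(1 − fₕ)sₕ²/nₕ.
Tier 2: 1005²·(1 − 52/1005)·80000/52 = 1.4734846 × 10^9.
Tier 4: 330²·(1 − 76/330)·184700/76 = 2.0370466 × 10^8.
Sum = 1.6771893 × 10^9.
SE = √(1.6771893 × 10^9) = 40953.5.

40953.5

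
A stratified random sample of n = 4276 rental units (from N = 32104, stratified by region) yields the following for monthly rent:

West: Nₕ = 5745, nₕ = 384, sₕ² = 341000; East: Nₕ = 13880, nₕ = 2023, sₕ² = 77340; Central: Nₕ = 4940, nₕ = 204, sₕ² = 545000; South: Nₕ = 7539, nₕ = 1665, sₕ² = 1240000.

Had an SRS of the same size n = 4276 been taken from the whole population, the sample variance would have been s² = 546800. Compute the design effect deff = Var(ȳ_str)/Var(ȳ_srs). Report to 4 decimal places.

Var(ȳ_str) = Σ Wₕ²(1−fₕ)sₕ²/nₕ with Wₕ = Nₕ/32104:
  West: (5745/32104)²·(1−384/5745)·341000/384 = 26.53632
  East: (13880/32104)²·(1−2023/13880)·77340/2023 = 6.1045587
  Central: (4940/32104)²·(1−204/4940)·545000/204 = 60.643839
  South: (7539/32104)²·(1−1665/7539)·1240000/1665 = 31.999032
  → Var(ȳ_str) = 125.28375.
Var(ȳ_srs) = (1 − 4276/32104)·546800/4276 = 110.84437.
deff = 125.28375 / 110.84437 = 1.1303.

1.1303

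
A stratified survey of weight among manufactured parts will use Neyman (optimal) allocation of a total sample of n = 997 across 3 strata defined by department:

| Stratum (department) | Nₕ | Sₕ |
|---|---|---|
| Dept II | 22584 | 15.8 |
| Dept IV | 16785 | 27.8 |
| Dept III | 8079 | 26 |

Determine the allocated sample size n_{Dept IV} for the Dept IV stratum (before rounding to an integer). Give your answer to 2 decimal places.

Neyman allocation: nₕ = n·NₕSₕ / Σⱼ NⱼSⱼ.
Σ NⱼSⱼ = 22584·15.8 + 16785·27.8 + 8079·26 = 1.0335042 × 10^6.
n_{Dept IV} = 997·16785·27.8 / (1.0335042 × 10^6) = 450.14.

450.14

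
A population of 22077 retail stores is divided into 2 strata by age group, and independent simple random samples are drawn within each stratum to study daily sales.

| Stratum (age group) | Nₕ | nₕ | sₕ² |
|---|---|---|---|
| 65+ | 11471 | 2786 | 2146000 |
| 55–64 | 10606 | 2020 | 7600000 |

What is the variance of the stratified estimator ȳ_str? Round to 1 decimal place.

860.4

Var(ȳ_str) = Σₕ Wₕ²(1 − fₕ)sₕ²/nₕ with Wₕ = Nₕ/N, N = 22077.
65+: Wₕ = 0.51959052; term = 0.51959052²·(1 − 0.24287333)·2146000/2786 = 157.44889.
55–64: Wₕ = 0.48040948; term = 0.48040948²·(1 − 0.19045823)·7600000/2020 = 702.95029.
Sum = 860.39918.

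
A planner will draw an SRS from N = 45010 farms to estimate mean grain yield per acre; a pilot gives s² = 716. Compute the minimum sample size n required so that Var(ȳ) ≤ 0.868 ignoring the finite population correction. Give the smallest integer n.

825

Without fpc, n₀ = s²/D = 716/0.868 = 824.8848.
Rounding up, n = 825.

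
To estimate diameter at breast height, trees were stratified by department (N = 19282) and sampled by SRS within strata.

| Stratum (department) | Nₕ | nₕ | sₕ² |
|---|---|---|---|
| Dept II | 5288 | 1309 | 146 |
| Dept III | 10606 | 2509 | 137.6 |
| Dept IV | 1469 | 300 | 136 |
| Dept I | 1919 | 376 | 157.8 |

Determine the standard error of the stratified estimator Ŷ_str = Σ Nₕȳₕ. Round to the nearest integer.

Var(Ŷ_str) = Σₕ Nₕ²(1 − fₕ)sₕ²/nₕ.
Dept II: 5288²·(1 − 1309/5288)·146/1309 = 2.3468136 × 10^6.
Dept III: 10606²·(1 − 2509/10606)·137.6/2509 = 4.7097031 × 10^6.
Dept IV: 1469²·(1 − 300/1469)·136/300 = 778491.65.
Dept I: 1919²·(1 − 376/1919)·157.8/376 = 1.2426821 × 10^6.
Sum = 9.0776905 × 10^6.
SE = √(9.0776905 × 10^6) = 3013.

3013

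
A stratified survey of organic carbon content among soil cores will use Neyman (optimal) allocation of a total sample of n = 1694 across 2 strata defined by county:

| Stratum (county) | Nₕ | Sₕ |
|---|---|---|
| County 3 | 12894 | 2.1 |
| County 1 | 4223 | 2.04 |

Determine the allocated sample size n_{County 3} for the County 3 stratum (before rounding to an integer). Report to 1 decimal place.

1285.1

Neyman allocation: nₕ = n·NₕSₕ / Σⱼ NⱼSⱼ.
Σ NⱼSⱼ = 12894·2.1 + 4223·2.04 = 35692.32.
n_{County 3} = 1694·12894·2.1 / 35692.32 = 1285.1.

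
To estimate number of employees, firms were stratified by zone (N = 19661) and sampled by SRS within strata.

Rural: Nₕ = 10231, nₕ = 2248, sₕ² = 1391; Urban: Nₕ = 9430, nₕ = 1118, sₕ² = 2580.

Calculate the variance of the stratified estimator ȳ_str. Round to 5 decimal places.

0.59867

Var(ȳ_str) = Σₕ Wₕ²(1 − fₕ)sₕ²/nₕ with Wₕ = Nₕ/N, N = 19661.
Rural: Wₕ = 0.52037028; term = 0.52037028²·(1 − 0.21972437)·1391/2248 = 0.1307386.
Urban: Wₕ = 0.47962972; term = 0.47962972²·(1 − 0.11855779)·2580/1118 = 0.46793327.
Sum = 0.59867187.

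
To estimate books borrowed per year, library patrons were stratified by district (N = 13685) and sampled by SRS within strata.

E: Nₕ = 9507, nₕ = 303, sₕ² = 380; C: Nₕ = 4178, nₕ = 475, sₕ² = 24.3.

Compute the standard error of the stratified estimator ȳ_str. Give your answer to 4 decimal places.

Var(ȳ_str) = Σₕ Wₕ²(1 − fₕ)sₕ²/nₕ with Wₕ = Nₕ/N, N = 13685.
E: Wₕ = 0.69470223; term = 0.69470223²·(1 − 0.03187125)·380/303 = 0.58596472.
C: Wₕ = 0.30529777; term = 0.30529777²·(1 − 0.11369076)·24.3/475 = 0.0042261529.
Sum = 0.59019087.
SE = √(0.59019087) = 0.7682.

0.7682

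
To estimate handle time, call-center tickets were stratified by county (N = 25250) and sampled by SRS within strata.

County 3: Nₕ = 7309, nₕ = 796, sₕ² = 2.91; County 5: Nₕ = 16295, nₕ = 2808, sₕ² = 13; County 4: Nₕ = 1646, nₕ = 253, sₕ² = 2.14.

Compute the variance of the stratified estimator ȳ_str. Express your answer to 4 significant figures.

0.001899

Var(ȳ_str) = Σₕ Wₕ²(1 − fₕ)sₕ²/nₕ with Wₕ = Nₕ/N, N = 25250.
County 3: Wₕ = 0.28946535; term = 0.28946535²·(1 − 0.10890683)·2.91/796 = 2.7295823 × 10^-4.
County 5: Wₕ = 0.64534653; term = 0.64534653²·(1 − 0.17232280)·13/2808 = 0.0015958542.
County 4: Wₕ = 0.06518812; term = 0.06518812²·(1 − 0.15370595)·2.14/253 = 3.0419455 × 10^-5.
Sum = 0.0018992319.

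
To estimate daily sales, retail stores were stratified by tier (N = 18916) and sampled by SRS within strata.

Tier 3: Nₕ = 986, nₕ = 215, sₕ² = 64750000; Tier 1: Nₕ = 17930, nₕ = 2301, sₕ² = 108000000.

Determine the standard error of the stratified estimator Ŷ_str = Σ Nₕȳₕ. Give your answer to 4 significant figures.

3.658 × 10^6

Var(Ŷ_str) = Σₕ Nₕ²(1 − fₕ)sₕ²/nₕ.
Tier 3: 986²·(1 − 215/986)·64750000/215 = 2.2894576 × 10^11.
Tier 1: 17930²·(1 − 2301/17930)·108000000/2301 = 1.3152812 × 10^13.
Sum = 1.3381758 × 10^13.
SE = √(1.3381758 × 10^13) = 3.658 × 10^6.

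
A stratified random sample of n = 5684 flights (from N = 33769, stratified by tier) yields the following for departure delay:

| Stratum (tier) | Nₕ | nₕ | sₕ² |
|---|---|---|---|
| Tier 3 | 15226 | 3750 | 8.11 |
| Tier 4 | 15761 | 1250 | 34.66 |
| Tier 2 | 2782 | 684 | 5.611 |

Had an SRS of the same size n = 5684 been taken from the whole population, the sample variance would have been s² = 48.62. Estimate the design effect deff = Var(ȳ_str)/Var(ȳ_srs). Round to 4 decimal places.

0.8342

Var(ȳ_str) = Σ Wₕ²(1−fₕ)sₕ²/nₕ with Wₕ = Nₕ/33769:
  Tier 3: (15226/33769)²·(1−3750/15226)·8.11/3750 = 3.3138249 × 10^-4
  Tier 4: (15761/33769)²·(1−1250/15761)·34.66/1250 = 0.0055611327
  Tier 2: (2782/33769)²·(1−684/2782)·5.611/684 = 4.1986568 × 10^-5
  → Var(ȳ_str) = 0.0059345018.
Var(ȳ_srs) = (1 − 5684/33769)·48.62/5684 = 0.0071140533.
deff = 0.0059345018 / 0.0071140533 = 0.8342.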